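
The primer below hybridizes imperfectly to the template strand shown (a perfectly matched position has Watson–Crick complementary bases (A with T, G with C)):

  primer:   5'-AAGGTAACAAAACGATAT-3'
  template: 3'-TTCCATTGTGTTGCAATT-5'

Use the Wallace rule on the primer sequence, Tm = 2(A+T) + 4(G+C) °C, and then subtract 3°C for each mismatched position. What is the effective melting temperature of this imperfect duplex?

Primer base counts: A=10, T=3, G=3, C=2 → A+T=13, G+C=5
Perfect-match Tm = 2(13) + 4(5) = 26 + 20 = 46°C
Mismatches (positions where the bases are not complementary): 3 (at positions 10, 15, 18)
Effective Tm = 46 − 3×3 = 46 − 9 = 37°C

37°C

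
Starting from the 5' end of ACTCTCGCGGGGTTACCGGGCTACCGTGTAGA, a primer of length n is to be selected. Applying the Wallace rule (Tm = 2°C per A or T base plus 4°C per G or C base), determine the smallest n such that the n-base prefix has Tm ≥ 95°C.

First 28 bases: ACTCTCGCGGGGTTACCGGGCTACCGTG → Tm = 94°C (< 95°C)
First 29 bases: ACTCTCGCGGGGTTACCGGGCTACCGTGT → Tm = 96°C (≥ 95°C)
Since every base adds ≥2°C, Tm only increases with n, so the threshold is first crossed at n = 29.

n = 29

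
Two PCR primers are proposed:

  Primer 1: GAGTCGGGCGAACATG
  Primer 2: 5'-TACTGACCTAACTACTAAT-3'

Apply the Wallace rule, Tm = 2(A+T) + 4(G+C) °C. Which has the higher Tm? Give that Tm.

Primer 1: A+T=6, G+C=10 → Tm = 2(6)+4(10) = 52°C
Primer 2: A+T=13, G+C=6 → Tm = 2(13)+4(6) = 50°C
52°C vs 50°C → primer 1 is higher.

Primer 1, 52°C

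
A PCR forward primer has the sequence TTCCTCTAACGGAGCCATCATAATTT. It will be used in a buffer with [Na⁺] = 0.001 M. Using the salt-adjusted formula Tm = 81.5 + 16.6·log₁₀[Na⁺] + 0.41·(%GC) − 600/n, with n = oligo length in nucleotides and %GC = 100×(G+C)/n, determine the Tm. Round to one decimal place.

24.4°C

Length n = 26. G=3, T=9, C=7, A=7
G+C = 10, so %GC = 10/26 × 100 = 38.462%
Salt term: 16.6 × (-3) = -49.8
GC term: 0.41 × 38.462 = 15.769; length term: −600/26 = −23.077
Tm = 81.5 + (-49.8) + 15.769 − 23.077 = 24.392 → 24.4°C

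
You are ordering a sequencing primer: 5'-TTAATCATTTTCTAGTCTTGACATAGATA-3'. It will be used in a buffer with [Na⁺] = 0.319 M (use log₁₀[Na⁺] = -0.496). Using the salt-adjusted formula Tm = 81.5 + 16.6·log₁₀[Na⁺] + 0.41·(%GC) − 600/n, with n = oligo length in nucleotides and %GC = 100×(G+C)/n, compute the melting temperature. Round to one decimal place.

Length n = 29. Base counts: T=13, G=3, A=9, C=4
G+C = 7, so %GC = 7/29 × 100 = 24.138%
Salt term: 16.6 × (-0.496) = -8.234
GC term: 0.41 × 24.138 = 9.897; length term: −600/29 = −20.69
Tm = 81.5 + (-8.234) + 9.897 − 20.69 = 62.473 → 62.5°C

62.5°C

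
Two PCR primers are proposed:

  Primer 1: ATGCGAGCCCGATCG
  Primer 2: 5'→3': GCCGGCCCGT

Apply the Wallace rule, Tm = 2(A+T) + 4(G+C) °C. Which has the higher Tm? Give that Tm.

Primer 1: A+T=5, G+C=10 → Tm = 2(5)+4(10) = 50°C
Primer 2: A+T=1, G+C=9 → Tm = 2(1)+4(9) = 38°C
50°C vs 38°C → primer 1 is higher.

Primer 1, 50°C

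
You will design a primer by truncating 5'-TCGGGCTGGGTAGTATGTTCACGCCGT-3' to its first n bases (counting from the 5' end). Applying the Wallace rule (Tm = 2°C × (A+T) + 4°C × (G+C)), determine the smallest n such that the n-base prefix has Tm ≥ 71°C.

n = 23

First 22 bases: TCGGGCTGGGTAGTATGTTCAC → Tm = 68°C (< 71°C)
First 23 bases: TCGGGCTGGGTAGTATGTTCACG → Tm = 72°C (≥ 71°C)
Since every base adds ≥2°C, Tm only increases with n, so the threshold is first crossed at n = 23.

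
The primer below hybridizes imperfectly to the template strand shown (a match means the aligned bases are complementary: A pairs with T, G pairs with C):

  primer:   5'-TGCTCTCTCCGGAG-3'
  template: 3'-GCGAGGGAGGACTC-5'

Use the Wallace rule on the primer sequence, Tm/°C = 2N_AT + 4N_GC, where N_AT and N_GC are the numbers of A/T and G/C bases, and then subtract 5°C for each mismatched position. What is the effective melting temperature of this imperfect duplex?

Primer base counts: A=1, T=4, G=4, C=5 → A+T=5, G+C=9
Perfect-match Tm = 2(5) + 4(9) = 10 + 36 = 46°C
Mismatches (positions where the bases are not complementary): 3 (at positions 1, 6, 11)
Effective Tm = 46 − 3×5 = 46 − 15 = 31°C

31°C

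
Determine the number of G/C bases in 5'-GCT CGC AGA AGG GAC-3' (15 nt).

10

Base counts: A=4, G=6, T=1, C=4
Total G or C: 6 + 4 = 10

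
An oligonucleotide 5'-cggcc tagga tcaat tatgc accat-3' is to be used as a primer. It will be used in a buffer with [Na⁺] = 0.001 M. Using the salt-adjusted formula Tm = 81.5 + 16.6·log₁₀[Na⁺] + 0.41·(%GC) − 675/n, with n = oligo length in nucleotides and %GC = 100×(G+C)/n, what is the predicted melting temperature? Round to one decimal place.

24.4°C

Length n = 25. A=7, C=7, G=5, T=6
G+C = 12, so %GC = 12/25 × 100 = 48%
Salt term: 16.6 × (-3) = -49.8
GC term: 0.41 × 48 = 19.68; length term: −675/25 = −27
Tm = 81.5 + (-49.8) + 19.68 − 27 = 24.38 → 24.4°C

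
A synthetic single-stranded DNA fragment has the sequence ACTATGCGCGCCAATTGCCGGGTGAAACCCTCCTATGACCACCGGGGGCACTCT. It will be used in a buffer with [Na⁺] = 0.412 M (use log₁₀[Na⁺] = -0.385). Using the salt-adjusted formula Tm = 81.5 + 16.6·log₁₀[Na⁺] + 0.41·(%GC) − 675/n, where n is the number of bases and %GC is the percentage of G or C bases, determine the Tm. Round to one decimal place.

Length n = 54. Counting bases: A=11, G=14, T=10, C=19
G+C = 33, so %GC = 33/54 × 100 = 61.111%
Salt term: 16.6 × (-0.385) = -6.391
GC term: 0.41 × 61.111 = 25.056; length term: −675/54 = −12.5
Tm = 81.5 + (-6.391) + 25.056 − 12.5 = 87.665 → 87.7°C

87.7°C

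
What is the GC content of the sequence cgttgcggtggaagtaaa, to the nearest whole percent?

Base counts: G=7, C=2, T=4, A=5
G+C = 7 + 2 = 9 out of 18 bases
%GC = 9/18 × 100 = 50% ≈ 50%

50%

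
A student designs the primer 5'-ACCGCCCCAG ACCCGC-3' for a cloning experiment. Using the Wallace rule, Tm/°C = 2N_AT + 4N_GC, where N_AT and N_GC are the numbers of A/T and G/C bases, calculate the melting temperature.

Counting bases: G=3, T=0, C=10, A=3
A+T = 3, G+C = 13
Tm = 2×3 + 4×13 = 58°C

58°C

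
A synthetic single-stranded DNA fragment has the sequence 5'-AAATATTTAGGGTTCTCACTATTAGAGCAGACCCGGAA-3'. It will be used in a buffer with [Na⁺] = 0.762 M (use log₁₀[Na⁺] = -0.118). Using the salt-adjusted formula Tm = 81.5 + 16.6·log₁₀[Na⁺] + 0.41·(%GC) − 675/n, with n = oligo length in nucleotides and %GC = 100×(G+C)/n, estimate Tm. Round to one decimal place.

Length n = 38. Base counts: T=10, C=7, A=13, G=8
G+C = 15, so %GC = 15/38 × 100 = 39.474%
Salt term: 16.6 × (-0.118) = -1.959
GC term: 0.41 × 39.474 = 16.184; length term: −675/38 = −17.763
Tm = 81.5 + (-1.959) + 16.184 − 17.763 = 77.962 → 78.0°C

78.0°C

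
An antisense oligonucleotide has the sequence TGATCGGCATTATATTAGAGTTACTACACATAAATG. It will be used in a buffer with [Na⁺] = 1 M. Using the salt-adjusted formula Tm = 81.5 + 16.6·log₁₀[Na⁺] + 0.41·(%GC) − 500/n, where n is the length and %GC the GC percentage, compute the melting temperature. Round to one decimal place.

Length n = 36. Base counts: G=6, A=13, C=5, T=12
G+C = 11, so %GC = 11/36 × 100 = 30.556%
Salt term: 16.6 × (0) = 0
GC term: 0.41 × 30.556 = 12.528; length term: −500/36 = −13.889
Tm = 81.5 + (0) + 12.528 − 13.889 = 80.139 → 80.1°C

80.1°C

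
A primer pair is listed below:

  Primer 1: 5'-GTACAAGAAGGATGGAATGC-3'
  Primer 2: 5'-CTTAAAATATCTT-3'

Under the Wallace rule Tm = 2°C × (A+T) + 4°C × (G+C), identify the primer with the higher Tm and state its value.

Primer 1: A+T=11, G+C=9 → Tm = 2(11)+4(9) = 58°C
Primer 2: A+T=11, G+C=2 → Tm = 2(11)+4(2) = 30°C
58°C vs 30°C → primer 1 is higher.

Primer 1, 58°C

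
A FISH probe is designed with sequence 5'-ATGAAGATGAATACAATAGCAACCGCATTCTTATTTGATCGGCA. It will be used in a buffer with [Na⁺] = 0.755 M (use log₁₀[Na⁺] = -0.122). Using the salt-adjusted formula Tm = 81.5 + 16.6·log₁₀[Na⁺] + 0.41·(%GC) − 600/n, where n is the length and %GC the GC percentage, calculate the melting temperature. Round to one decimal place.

80.7°C

Length n = 44. Base counts: C=8, T=12, G=8, A=16
G+C = 16, so %GC = 16/44 × 100 = 36.364%
Salt term: 16.6 × (-0.122) = -2.025
GC term: 0.41 × 36.364 = 14.909; length term: −600/44 = −13.636
Tm = 81.5 + (-2.025) + 14.909 − 13.636 = 80.748 → 80.7°C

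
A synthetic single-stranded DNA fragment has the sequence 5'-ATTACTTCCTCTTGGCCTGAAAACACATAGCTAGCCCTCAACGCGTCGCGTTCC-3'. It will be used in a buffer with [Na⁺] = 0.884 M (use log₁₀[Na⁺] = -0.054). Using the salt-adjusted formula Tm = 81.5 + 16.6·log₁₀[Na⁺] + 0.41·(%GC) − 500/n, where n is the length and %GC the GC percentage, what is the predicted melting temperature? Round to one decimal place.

Length n = 54. Counting bases: A=12, G=9, C=19, T=14
G+C = 28, so %GC = 28/54 × 100 = 51.852%
Salt term: 16.6 × (-0.054) = -0.896
GC term: 0.41 × 51.852 = 21.259; length term: −500/54 = −9.259
Tm = 81.5 + (-0.896) + 21.259 − 9.259 = 92.604 → 92.6°C

92.6°C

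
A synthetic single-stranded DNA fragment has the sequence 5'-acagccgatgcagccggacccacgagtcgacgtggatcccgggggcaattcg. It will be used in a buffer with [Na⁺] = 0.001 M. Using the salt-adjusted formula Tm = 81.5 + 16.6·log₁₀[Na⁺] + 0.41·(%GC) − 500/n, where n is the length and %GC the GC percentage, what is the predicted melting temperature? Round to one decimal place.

Length n = 52. Counting bases: A=11, T=6, C=17, G=18
G+C = 35, so %GC = 35/52 × 100 = 67.308%
Salt term: 16.6 × (-3) = -49.8
GC term: 0.41 × 67.308 = 27.596; length term: −500/52 = −9.615
Tm = 81.5 + (-49.8) + 27.596 − 9.615 = 49.681 → 49.7°C

49.7°C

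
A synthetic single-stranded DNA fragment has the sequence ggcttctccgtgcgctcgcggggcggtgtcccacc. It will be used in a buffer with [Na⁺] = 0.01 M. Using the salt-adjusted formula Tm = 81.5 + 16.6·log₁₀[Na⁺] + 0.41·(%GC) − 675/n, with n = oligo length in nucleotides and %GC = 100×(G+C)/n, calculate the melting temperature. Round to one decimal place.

Length n = 35. Counting bases: G=13, A=1, T=7, C=14
G+C = 27, so %GC = 27/35 × 100 = 77.143%
Salt term: 16.6 × (-2) = -33.2
GC term: 0.41 × 77.143 = 31.629; length term: −675/35 = −19.286
Tm = 81.5 + (-33.2) + 31.629 − 19.286 = 60.643 → 60.6°C

60.6°C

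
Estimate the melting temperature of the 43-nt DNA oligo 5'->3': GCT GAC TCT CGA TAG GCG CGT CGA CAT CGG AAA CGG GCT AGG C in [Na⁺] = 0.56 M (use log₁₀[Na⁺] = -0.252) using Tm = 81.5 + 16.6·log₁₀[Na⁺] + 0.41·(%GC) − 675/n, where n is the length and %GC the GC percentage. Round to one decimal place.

Length n = 43. Counting bases: T=7, C=12, G=15, A=9
G+C = 27, so %GC = 27/43 × 100 = 62.791%
Salt term: 16.6 × (-0.252) = -4.183
GC term: 0.41 × 62.791 = 25.744; length term: −675/43 = −15.698
Tm = 81.5 + (-4.183) + 25.744 − 15.698 = 87.363 → 87.4°C

87.4°C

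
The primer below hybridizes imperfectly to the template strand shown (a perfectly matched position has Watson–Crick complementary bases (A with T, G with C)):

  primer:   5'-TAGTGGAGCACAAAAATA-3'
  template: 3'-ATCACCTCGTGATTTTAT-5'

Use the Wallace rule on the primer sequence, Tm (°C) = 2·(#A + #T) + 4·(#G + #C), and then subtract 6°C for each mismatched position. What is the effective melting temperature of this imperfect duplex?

Primer base counts: A=9, T=3, G=4, C=2 → A+T=12, G+C=6
Perfect-match Tm = 2(12) + 4(6) = 24 + 24 = 48°C
Mismatches (positions where the bases are not complementary): 1 (at position 12)
Effective Tm = 48 − 1×6 = 48 − 6 = 42°C

42°C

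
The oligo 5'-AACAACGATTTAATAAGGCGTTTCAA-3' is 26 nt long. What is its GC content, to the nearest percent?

Scanning the sequence gives G=4, T=7, C=4, A=11.
G+C = 4 + 4 = 8 out of 26 bases
%GC = 8/26 × 100 = 30.77% ≈ 31%

31%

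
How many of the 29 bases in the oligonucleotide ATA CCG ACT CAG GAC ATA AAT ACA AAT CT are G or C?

C=7, G=3, T=6, A=13
G+C = 3 + 7 = 10

10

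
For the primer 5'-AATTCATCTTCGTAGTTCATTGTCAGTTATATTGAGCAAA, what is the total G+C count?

Scanning the sequence gives A=12, T=16, G=6, C=6.
G+C = 6 + 6 = 12

12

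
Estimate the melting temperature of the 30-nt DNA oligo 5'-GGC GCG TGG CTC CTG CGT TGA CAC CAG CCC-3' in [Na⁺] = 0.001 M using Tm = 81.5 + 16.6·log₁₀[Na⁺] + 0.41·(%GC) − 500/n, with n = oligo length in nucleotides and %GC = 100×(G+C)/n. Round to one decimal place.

45.1°C

Length n = 30. Scanning the sequence gives G=10, A=3, T=5, C=12.
G+C = 22, so %GC = 22/30 × 100 = 73.333%
Salt term: 16.6 × (-3) = -49.8
GC term: 0.41 × 73.333 = 30.067; length term: −500/30 = −16.667
Tm = 81.5 + (-49.8) + 30.067 − 16.667 = 45.1 → 45.1°C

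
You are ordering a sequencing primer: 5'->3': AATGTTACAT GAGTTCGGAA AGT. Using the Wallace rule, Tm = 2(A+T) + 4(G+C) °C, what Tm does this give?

62°C

Base counts: C=2, T=7, A=8, G=6
AT pairs contribute 15, GC pairs contribute 8.
Tm = 4·8 + 2·15 = 32 + 30 = 62°C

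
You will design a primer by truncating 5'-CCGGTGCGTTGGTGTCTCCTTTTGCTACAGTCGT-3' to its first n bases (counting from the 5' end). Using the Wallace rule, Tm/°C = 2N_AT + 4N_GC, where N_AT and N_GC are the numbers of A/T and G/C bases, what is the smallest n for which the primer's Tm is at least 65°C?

First 19 bases: CCGGTGCGTTGGTGTCTCC → Tm = 64°C (< 65°C)
First 20 bases: CCGGTGCGTTGGTGTCTCCT → Tm = 66°C (≥ 65°C)
Each additional base adds 2°C (A/T) or 4°C (G/C), so Tm is non-decreasing in n; n = 20 is the first length to reach 65°C.

n = 20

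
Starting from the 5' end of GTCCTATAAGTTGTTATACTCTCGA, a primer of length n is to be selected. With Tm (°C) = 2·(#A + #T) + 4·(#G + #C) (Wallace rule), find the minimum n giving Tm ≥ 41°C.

n = 16

First 15 bases: GTCCTATAAGTTGTT → Tm = 40°C (< 41°C)
First 16 bases: GTCCTATAAGTTGTTA → Tm = 42°C (≥ 41°C)
Since every base adds ≥2°C, Tm only increases with n, so the threshold is first crossed at n = 16.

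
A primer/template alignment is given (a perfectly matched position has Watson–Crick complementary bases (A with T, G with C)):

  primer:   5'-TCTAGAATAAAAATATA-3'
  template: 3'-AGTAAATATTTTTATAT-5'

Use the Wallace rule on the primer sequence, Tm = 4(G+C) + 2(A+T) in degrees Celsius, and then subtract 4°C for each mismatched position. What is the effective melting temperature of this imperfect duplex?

Primer base counts: A=10, T=5, G=1, C=1 → A+T=15, G+C=2
Perfect-match Tm = 2(15) + 4(2) = 30 + 8 = 38°C
Mismatches (positions where the bases are not complementary): 4 (at positions 3, 4, 5, 6)
Effective Tm = 38 − 4×4 = 38 − 16 = 22°C

22°C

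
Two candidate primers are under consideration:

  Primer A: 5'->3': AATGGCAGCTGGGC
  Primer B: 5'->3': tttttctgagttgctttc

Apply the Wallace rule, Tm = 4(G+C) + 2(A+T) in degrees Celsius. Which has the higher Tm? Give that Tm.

Primer B, 48°C

Primer A: A+T=5, G+C=9 → Tm = 2(5)+4(9) = 46°C
Primer B: A+T=12, G+C=6 → Tm = 2(12)+4(6) = 48°C
46°C vs 48°C → primer B is higher.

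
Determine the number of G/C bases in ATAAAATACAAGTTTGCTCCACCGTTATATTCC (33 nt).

T=11, C=8, A=11, G=3
G+C = 3 + 8 = 11

11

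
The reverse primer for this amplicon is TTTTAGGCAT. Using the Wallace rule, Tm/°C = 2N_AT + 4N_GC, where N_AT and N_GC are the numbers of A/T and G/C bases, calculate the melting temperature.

G=2, T=5, A=2, C=1
AT pairs contribute 7, GC pairs contribute 3.
Tm = 2(7) + 4(3) = 14 + 12 = 26°C

26°C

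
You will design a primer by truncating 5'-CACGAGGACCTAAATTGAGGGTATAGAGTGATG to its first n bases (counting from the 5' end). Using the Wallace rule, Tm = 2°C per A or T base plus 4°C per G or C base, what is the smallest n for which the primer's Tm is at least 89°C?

First 30 bases: CACGAGGACCTAAATTGAGGGTATAGAGTG → Tm = 88°C (< 89°C)
First 31 bases: CACGAGGACCTAAATTGAGGGTATAGAGTGA → Tm = 90°C (≥ 89°C)
Since every base adds ≥2°C, Tm only increases with n, so the threshold is first crossed at n = 31.

n = 31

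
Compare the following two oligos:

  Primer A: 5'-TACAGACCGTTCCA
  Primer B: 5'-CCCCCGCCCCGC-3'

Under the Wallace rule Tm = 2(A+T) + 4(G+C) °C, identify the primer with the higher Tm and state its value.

Primer A: A+T=7, G+C=7 → Tm = 2(7)+4(7) = 42°C
Primer B: A+T=0, G+C=12 → Tm = 2(0)+4(12) = 48°C
42°C vs 48°C → primer B is higher.

Primer B, 48°C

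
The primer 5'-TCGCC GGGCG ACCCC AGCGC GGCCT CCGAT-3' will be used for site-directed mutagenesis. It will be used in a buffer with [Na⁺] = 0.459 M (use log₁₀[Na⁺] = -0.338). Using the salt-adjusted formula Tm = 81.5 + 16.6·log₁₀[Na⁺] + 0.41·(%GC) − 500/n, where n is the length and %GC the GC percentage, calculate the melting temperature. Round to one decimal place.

92.0°C

Length n = 30. A=3, G=10, C=14, T=3
G+C = 24, so %GC = 24/30 × 100 = 80%
Salt term: 16.6 × (-0.338) = -5.611
GC term: 0.41 × 80 = 32.8; length term: −500/30 = −16.667
Tm = 81.5 + (-5.611) + 32.8 − 16.667 = 92.022 → 92.0°C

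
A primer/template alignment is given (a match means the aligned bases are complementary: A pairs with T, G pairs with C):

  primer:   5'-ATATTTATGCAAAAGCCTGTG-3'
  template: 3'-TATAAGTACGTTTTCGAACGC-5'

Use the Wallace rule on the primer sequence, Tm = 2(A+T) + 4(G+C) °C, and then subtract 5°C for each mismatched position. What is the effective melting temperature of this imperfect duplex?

41°C

Primer base counts: A=7, T=7, G=4, C=3 → A+T=14, G+C=7
Perfect-match Tm = 2(14) + 4(7) = 28 + 28 = 56°C
Mismatches (positions where the bases are not complementary): 3 (at positions 6, 17, 20)
Effective Tm = 56 − 3×5 = 56 − 15 = 41°C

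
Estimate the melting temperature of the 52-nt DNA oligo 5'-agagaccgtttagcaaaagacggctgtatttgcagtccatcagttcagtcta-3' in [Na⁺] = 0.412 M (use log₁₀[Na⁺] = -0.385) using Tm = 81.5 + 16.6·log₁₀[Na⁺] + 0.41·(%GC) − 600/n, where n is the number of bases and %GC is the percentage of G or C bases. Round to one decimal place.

Length n = 52. Base counts: C=11, A=15, G=12, T=14
G+C = 23, so %GC = 23/52 × 100 = 44.231%
Salt term: 16.6 × (-0.385) = -6.391
GC term: 0.41 × 44.231 = 18.135; length term: −600/52 = −11.538
Tm = 81.5 + (-6.391) + 18.135 − 11.538 = 81.706 → 81.7°C

81.7°C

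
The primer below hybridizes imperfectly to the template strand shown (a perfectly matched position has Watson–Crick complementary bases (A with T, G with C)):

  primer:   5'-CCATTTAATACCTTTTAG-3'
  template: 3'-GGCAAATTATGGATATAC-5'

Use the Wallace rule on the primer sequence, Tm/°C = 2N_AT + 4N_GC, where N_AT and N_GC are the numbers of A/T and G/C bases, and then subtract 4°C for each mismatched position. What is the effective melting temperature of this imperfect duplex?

30°C

Primer base counts: A=5, T=8, G=1, C=4 → A+T=13, G+C=5
Perfect-match Tm = 2(13) + 4(5) = 26 + 20 = 46°C
Mismatches (positions where the bases are not complementary): 4 (at positions 3, 14, 16, 17)
Effective Tm = 46 − 4×4 = 46 − 16 = 30°C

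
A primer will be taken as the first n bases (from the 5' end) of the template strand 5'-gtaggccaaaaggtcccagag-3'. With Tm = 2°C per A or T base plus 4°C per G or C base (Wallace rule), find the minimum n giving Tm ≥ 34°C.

n = 12

First 11 bases: GTAGGCCAAAA → Tm = 32°C (< 34°C)
First 12 bases: GTAGGCCAAAAG → Tm = 36°C (≥ 34°C)
Each additional base adds 2°C (A/T) or 4°C (G/C), so Tm is non-decreasing in n; n = 12 is the first length to reach 34°C.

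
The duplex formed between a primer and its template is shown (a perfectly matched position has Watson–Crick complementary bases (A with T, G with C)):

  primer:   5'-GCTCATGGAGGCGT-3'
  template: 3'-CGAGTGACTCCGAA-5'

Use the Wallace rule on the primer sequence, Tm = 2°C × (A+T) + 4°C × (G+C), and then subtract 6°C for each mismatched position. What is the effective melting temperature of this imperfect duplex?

Primer base counts: A=2, T=3, G=6, C=3 → A+T=5, G+C=9
Perfect-match Tm = 2(5) + 4(9) = 10 + 36 = 46°C
Mismatches (positions where the bases are not complementary): 3 (at positions 6, 7, 13)
Effective Tm = 46 − 3×6 = 46 − 18 = 28°C

28°C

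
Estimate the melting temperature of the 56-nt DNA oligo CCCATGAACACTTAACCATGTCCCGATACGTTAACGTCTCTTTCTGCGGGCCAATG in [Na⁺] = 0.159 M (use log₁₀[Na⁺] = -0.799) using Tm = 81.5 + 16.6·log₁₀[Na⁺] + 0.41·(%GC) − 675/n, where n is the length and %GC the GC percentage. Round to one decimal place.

76.7°C

Length n = 56. Scanning the sequence gives A=13, C=18, T=15, G=10.
G+C = 28, so %GC = 28/56 × 100 = 50%
Salt term: 16.6 × (-0.799) = -13.263
GC term: 0.41 × 50 = 20.5; length term: −675/56 = −12.054
Tm = 81.5 + (-13.263) + 20.5 − 12.054 = 76.683 → 76.7°C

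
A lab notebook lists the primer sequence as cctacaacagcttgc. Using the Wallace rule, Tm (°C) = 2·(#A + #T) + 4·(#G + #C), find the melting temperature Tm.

T=3, G=2, A=4, C=6
AT pairs contribute 7, GC pairs contribute 8.
Tm = 4·8 + 2·7 = 32 + 14 = 46°C

46°C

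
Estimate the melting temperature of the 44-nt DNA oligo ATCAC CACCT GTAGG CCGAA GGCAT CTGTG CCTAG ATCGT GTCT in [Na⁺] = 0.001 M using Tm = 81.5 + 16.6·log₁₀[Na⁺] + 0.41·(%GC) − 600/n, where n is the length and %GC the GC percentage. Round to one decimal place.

Length n = 44. Base counts: T=11, A=9, C=13, G=11
G+C = 24, so %GC = 24/44 × 100 = 54.545%
Salt term: 16.6 × (-3) = -49.8
GC term: 0.41 × 54.545 = 22.363; length term: −600/44 = −13.636
Tm = 81.5 + (-49.8) + 22.363 − 13.636 = 40.427 → 40.4°C

40.4°C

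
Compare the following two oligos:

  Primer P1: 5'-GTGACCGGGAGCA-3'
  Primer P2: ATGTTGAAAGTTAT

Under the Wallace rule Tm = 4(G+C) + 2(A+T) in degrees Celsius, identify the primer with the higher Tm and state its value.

Primer P1, 44°C

Primer P1: A+T=4, G+C=9 → Tm = 2(4)+4(9) = 44°C
Primer P2: A+T=11, G+C=3 → Tm = 2(11)+4(3) = 34°C
44°C vs 34°C → primer P1 is higher.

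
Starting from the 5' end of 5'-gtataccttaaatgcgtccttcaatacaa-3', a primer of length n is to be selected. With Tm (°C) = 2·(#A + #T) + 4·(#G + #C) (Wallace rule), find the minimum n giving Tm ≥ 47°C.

First 17 bases: GTATACCTTAAATGCGT → Tm = 46°C (< 47°C)
First 18 bases: GTATACCTTAAATGCGTC → Tm = 50°C (≥ 47°C)
Since every base adds ≥2°C, Tm only increases with n, so the threshold is first crossed at n = 18.

n = 18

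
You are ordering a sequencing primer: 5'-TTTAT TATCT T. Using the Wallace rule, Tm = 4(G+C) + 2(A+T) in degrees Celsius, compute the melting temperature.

24°C

Base counts: T=8, A=2, G=0, C=1
A+T = 10, G+C = 1
Tm = 2(10) + 4(1) = 20 + 4 = 24°C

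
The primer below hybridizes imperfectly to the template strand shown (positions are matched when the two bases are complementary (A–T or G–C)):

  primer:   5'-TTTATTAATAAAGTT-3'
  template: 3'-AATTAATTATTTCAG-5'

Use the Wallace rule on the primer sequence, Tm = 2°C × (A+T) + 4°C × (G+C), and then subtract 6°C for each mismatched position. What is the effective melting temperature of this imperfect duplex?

Primer base counts: A=6, T=8, G=1, C=0 → A+T=14, G+C=1
Perfect-match Tm = 2(14) + 4(1) = 28 + 4 = 32°C
Mismatches (positions where the bases are not complementary): 2 (at positions 3, 15)
Effective Tm = 32 − 2×6 = 32 − 12 = 20°C

20°C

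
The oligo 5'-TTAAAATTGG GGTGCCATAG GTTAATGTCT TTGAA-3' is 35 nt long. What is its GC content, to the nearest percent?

34%

Counting bases: T=13, C=3, A=10, G=9
G+C = 9 + 3 = 12 out of 35 bases
%GC = 12/35 × 100 = 34.29% ≈ 34%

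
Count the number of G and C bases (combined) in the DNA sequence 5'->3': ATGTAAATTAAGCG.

4

C=1, T=4, A=6, G=3
G+C = 3 + 1 = 4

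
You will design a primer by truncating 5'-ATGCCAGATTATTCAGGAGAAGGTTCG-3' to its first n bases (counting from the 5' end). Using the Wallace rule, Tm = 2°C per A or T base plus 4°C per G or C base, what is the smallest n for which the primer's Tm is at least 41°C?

n = 16

First 15 bases: ATGCCAGATTATTCA → Tm = 40°C (< 41°C)
First 16 bases: ATGCCAGATTATTCAG → Tm = 44°C (≥ 41°C)
Since every base adds ≥2°C, Tm only increases with n, so the threshold is first crossed at n = 16.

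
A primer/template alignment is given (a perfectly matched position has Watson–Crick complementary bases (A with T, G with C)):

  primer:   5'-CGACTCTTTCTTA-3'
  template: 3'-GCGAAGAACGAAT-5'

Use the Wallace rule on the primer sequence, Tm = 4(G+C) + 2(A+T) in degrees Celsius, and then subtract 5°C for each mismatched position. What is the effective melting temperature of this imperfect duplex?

21°C

Primer base counts: A=2, T=6, G=1, C=4 → A+T=8, G+C=5
Perfect-match Tm = 2(8) + 4(5) = 16 + 20 = 36°C
Mismatches (positions where the bases are not complementary): 3 (at positions 3, 4, 9)
Effective Tm = 36 − 3×5 = 36 − 15 = 21°C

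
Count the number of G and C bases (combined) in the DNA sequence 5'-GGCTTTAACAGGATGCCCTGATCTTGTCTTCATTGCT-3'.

T=14, A=6, G=8, C=9
G+C = 8 + 9 = 17

17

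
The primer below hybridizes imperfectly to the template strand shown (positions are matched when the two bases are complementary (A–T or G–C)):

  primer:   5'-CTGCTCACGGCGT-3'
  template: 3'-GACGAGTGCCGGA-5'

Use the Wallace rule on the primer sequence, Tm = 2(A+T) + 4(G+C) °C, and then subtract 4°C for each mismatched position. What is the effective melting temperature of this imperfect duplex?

Primer base counts: A=1, T=3, G=4, C=5 → A+T=4, G+C=9
Perfect-match Tm = 2(4) + 4(9) = 8 + 36 = 44°C
Mismatches (positions where the bases are not complementary): 1 (at position 12)
Effective Tm = 44 − 1×4 = 44 − 4 = 40°C

40°C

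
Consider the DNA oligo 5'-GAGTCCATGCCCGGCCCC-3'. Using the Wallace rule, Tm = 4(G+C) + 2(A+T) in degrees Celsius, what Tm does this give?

64°C

A=2, T=2, G=5, C=9
AT pairs contribute 4, GC pairs contribute 14.
Tm = 4·14 + 2·4 = 56 + 8 = 64°C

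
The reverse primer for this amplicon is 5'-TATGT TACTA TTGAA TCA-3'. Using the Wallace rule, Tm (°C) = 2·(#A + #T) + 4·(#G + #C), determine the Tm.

44°C

Counting bases: G=2, C=2, A=6, T=8
So N_AT = 14 and N_GC = 4.
Tm = 2(14) + 4(4) = 28 + 16 = 44°C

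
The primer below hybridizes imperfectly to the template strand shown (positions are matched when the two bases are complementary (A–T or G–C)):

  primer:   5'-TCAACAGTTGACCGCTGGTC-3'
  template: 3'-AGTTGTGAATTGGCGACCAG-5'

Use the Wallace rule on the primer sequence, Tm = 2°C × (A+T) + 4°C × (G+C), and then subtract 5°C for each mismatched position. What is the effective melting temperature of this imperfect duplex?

52°C

Primer base counts: A=4, T=5, G=5, C=6 → A+T=9, G+C=11
Perfect-match Tm = 2(9) + 4(11) = 18 + 44 = 62°C
Mismatches (positions where the bases are not complementary): 2 (at positions 7, 10)
Effective Tm = 62 − 2×5 = 62 − 10 = 52°C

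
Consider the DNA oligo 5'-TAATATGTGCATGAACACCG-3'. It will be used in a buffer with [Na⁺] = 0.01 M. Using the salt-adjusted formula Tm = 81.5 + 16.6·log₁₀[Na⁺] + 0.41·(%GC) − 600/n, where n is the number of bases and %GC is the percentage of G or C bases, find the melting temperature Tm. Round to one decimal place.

34.7°C

Length n = 20. T=5, G=4, A=7, C=4
G+C = 8, so %GC = 8/20 × 100 = 40%
Salt term: 16.6 × (-2) = -33.2
GC term: 0.41 × 40 = 16.4; length term: −600/20 = −30
Tm = 81.5 + (-33.2) + 16.4 − 30 = 34.7 → 34.7°C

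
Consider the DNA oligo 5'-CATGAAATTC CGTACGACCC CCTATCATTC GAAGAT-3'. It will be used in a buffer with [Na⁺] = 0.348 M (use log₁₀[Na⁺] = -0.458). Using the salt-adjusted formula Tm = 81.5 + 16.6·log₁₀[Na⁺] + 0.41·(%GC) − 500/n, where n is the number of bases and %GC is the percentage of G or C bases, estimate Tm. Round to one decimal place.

78.2°C

Length n = 36. C=11, T=9, G=5, A=11
G+C = 16, so %GC = 16/36 × 100 = 44.444%
Salt term: 16.6 × (-0.458) = -7.603
GC term: 0.41 × 44.444 = 18.222; length term: −500/36 = −13.889
Tm = 81.5 + (-7.603) + 18.222 − 13.889 = 78.23 → 78.2°C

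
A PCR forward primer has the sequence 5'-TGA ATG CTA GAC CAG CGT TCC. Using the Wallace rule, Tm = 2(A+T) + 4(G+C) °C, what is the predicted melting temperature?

64°C

Scanning the sequence gives G=5, A=5, T=5, C=6.
So N_AT = 10 and N_GC = 11.
Tm = 4·11 + 2·10 = 44 + 20 = 64°C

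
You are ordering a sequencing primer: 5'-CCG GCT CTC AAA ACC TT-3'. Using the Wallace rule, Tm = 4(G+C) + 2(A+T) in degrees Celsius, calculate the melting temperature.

Counting bases: T=4, G=2, C=7, A=4
So N_AT = 8 and N_GC = 9.
Tm = 4·9 + 2·8 = 36 + 16 = 52°C

52°C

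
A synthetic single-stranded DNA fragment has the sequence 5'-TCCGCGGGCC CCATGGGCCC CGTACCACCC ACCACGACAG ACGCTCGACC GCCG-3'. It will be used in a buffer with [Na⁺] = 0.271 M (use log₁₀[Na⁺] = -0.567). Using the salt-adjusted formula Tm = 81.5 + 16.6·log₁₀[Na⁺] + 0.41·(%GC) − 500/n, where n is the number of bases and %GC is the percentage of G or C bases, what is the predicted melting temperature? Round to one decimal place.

94.0°C

Length n = 54. Base counts: A=9, C=27, T=4, G=14
G+C = 41, so %GC = 41/54 × 100 = 75.926%
Salt term: 16.6 × (-0.567) = -9.412
GC term: 0.41 × 75.926 = 31.13; length term: −500/54 = −9.259
Tm = 81.5 + (-9.412) + 31.13 − 9.259 = 93.959 → 94.0°C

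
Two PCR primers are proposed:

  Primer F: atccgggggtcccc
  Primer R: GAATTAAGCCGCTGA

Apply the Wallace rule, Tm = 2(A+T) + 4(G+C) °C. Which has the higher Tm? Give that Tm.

Primer F, 50°C

Primer F: A+T=3, G+C=11 → Tm = 2(3)+4(11) = 50°C
Primer R: A+T=8, G+C=7 → Tm = 2(8)+4(7) = 44°C
50°C vs 44°C → primer F is higher.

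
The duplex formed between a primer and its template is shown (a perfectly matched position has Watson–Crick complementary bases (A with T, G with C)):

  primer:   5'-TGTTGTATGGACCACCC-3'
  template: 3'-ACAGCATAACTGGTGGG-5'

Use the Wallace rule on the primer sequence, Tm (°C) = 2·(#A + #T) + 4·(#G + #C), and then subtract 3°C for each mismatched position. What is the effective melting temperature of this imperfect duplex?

46°C

Primer base counts: A=3, T=5, G=4, C=5 → A+T=8, G+C=9
Perfect-match Tm = 2(8) + 4(9) = 16 + 36 = 52°C
Mismatches (positions where the bases are not complementary): 2 (at positions 4, 9)
Effective Tm = 52 − 2×3 = 52 − 6 = 46°C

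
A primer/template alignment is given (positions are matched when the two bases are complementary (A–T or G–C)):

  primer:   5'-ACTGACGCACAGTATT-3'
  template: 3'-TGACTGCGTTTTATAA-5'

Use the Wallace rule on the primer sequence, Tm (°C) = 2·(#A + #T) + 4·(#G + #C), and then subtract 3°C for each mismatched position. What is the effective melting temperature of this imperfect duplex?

40°C

Primer base counts: A=5, T=4, G=3, C=4 → A+T=9, G+C=7
Perfect-match Tm = 2(9) + 4(7) = 18 + 28 = 46°C
Mismatches (positions where the bases are not complementary): 2 (at positions 10, 12)
Effective Tm = 46 − 2×3 = 46 − 6 = 40°C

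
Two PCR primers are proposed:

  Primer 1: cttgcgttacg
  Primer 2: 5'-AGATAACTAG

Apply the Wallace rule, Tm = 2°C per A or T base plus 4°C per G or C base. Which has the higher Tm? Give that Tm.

Primer 1, 34°C

Primer 1: A+T=5, G+C=6 → Tm = 2(5)+4(6) = 34°C
Primer 2: A+T=7, G+C=3 → Tm = 2(7)+4(3) = 26°C
34°C vs 26°C → primer 1 is higher.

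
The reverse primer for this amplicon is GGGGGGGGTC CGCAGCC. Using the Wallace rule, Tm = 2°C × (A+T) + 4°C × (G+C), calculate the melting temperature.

64°C

Base counts: T=1, G=10, C=5, A=1
A+T = 2, G+C = 15
Tm = 2×2 + 4×15 = 64°C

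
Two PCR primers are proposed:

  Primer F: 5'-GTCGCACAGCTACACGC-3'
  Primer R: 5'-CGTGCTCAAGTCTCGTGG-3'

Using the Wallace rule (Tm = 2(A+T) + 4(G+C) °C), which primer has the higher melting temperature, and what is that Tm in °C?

Primer R, 58°C

Primer F: A+T=6, G+C=11 → Tm = 2(6)+4(11) = 56°C
Primer R: A+T=7, G+C=11 → Tm = 2(7)+4(11) = 58°C
56°C vs 58°C → primer R is higher.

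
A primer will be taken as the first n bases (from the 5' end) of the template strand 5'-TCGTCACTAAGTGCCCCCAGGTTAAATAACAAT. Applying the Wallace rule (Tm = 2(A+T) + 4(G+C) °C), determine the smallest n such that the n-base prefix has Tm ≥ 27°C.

First 9 bases: TCGTCACTA → Tm = 26°C (< 27°C)
First 10 bases: TCGTCACTAA → Tm = 28°C (≥ 27°C)
Since every base adds ≥2°C, Tm only increases with n, so the threshold is first crossed at n = 10.

n = 10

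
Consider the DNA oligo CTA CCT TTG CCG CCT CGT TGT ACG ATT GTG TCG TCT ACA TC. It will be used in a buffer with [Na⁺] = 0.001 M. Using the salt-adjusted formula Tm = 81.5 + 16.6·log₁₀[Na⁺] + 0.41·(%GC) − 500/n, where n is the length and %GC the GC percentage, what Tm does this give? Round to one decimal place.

Length n = 41. A=5, C=13, G=8, T=15
G+C = 21, so %GC = 21/41 × 100 = 51.22%
Salt term: 16.6 × (-3) = -49.8
GC term: 0.41 × 51.22 = 21; length term: −500/41 = −12.195
Tm = 81.5 + (-49.8) + 21 − 12.195 = 40.505 → 40.5°C

40.5°C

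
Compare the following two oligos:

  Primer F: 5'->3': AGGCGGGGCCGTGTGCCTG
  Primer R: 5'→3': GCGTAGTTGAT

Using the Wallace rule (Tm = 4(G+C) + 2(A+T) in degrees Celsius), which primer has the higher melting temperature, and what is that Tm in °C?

Primer F: A+T=4, G+C=15 → Tm = 2(4)+4(15) = 68°C
Primer R: A+T=6, G+C=5 → Tm = 2(6)+4(5) = 32°C
68°C vs 32°C → primer F is higher.

Primer F, 68°C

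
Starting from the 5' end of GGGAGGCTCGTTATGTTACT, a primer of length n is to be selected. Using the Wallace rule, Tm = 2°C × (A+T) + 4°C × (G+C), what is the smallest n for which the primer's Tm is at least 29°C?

n = 9

First 8 bases: GGGAGGCT → Tm = 28°C (< 29°C)
First 9 bases: GGGAGGCTC → Tm = 32°C (≥ 29°C)
Each additional base adds 2°C (A/T) or 4°C (G/C), so Tm is non-decreasing in n; n = 9 is the first length to reach 29°C.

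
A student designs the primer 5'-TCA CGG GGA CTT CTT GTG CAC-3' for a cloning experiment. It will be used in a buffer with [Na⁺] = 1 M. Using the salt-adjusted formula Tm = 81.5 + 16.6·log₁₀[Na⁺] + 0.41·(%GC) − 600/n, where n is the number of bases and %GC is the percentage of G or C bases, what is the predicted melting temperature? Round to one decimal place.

76.4°C

Length n = 21. Base counts: G=6, A=3, T=6, C=6
G+C = 12, so %GC = 12/21 × 100 = 57.143%
Salt term: 16.6 × (0) = 0
GC term: 0.41 × 57.143 = 23.429; length term: −600/21 = −28.571
Tm = 81.5 + (0) + 23.429 − 28.571 = 76.358 → 76.4°C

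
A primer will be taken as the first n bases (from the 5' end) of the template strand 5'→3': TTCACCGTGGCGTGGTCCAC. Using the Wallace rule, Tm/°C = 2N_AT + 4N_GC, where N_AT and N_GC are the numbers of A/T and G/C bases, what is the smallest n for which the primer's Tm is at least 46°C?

n = 14

First 13 bases: TTCACCGTGGCGT → Tm = 42°C (< 46°C)
First 14 bases: TTCACCGTGGCGTG → Tm = 46°C (≥ 46°C)
Each additional base adds 2°C (A/T) or 4°C (G/C), so Tm is non-decreasing in n; n = 14 is the first length to reach 46°C.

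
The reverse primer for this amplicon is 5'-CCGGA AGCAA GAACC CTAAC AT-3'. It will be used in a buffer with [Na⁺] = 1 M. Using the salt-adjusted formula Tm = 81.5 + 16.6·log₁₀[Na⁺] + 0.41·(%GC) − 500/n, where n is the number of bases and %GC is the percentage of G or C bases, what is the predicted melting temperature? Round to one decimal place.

79.3°C

Length n = 22. Scanning the sequence gives C=7, G=4, A=9, T=2.
G+C = 11, so %GC = 11/22 × 100 = 50%
Salt term: 16.6 × (0) = 0
GC term: 0.41 × 50 = 20.5; length term: −500/22 = −22.727
Tm = 81.5 + (0) + 20.5 − 22.727 = 79.273 → 79.3°C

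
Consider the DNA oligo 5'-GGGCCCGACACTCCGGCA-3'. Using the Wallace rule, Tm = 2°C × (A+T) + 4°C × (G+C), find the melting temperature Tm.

Base counts: A=3, C=8, T=1, G=6
So N_AT = 4 and N_GC = 14.
Tm = 4·14 + 2·4 = 56 + 8 = 64°C

64°C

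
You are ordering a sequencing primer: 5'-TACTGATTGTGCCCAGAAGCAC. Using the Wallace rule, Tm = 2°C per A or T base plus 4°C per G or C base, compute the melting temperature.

Scanning the sequence gives C=6, T=5, A=6, G=5.
So N_AT = 11 and N_GC = 11.
Tm = 2(11) + 4(11) = 22 + 44 = 66°C

66°C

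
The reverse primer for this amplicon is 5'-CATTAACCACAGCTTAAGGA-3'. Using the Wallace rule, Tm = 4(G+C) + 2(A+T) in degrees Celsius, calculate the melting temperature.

Base counts: G=3, A=8, T=4, C=5
A+T = 12, G+C = 8
Tm = 2×12 + 4×8 = 56°C

56°C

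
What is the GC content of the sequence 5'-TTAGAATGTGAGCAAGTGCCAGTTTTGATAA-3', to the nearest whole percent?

35%

A=10, G=8, T=10, C=3
G+C = 8 + 3 = 11 out of 31 bases
%GC = 11/31 × 100 = 35.48% ≈ 35%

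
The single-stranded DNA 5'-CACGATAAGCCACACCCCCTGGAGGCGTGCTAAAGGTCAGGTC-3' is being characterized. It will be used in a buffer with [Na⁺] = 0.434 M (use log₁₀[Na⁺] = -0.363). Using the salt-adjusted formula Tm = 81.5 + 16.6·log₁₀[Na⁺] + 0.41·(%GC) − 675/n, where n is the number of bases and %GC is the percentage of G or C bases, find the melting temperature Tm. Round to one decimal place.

84.6°C

Length n = 43. Counting bases: C=14, G=12, A=11, T=6
G+C = 26, so %GC = 26/43 × 100 = 60.465%
Salt term: 16.6 × (-0.363) = -6.026
GC term: 0.41 × 60.465 = 24.791; length term: −675/43 = −15.698
Tm = 81.5 + (-6.026) + 24.791 − 15.698 = 84.567 → 84.6°C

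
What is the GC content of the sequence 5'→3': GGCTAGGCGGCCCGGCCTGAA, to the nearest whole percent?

76%

Counting bases: A=3, C=7, G=9, T=2
G+C = 9 + 7 = 16 out of 21 bases
%GC = 16/21 × 100 = 76.19% ≈ 76%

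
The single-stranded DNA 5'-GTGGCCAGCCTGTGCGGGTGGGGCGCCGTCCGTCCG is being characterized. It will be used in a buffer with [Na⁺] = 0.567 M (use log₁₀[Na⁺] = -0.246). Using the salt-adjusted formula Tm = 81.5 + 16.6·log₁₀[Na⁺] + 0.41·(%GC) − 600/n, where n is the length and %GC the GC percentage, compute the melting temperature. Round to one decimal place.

Length n = 36. Base counts: A=1, G=17, C=12, T=6
G+C = 29, so %GC = 29/36 × 100 = 80.556%
Salt term: 16.6 × (-0.246) = -4.084
GC term: 0.41 × 80.556 = 33.028; length term: −600/36 = −16.667
Tm = 81.5 + (-4.084) + 33.028 − 16.667 = 93.777 → 93.8°C

93.8°C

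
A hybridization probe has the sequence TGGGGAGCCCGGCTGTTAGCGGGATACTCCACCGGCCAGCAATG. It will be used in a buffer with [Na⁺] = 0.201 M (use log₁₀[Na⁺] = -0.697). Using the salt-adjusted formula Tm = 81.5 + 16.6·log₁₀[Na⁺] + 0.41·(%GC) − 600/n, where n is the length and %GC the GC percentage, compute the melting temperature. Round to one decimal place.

83.3°C

Length n = 44. Scanning the sequence gives T=7, G=16, A=8, C=13.
G+C = 29, so %GC = 29/44 × 100 = 65.909%
Salt term: 16.6 × (-0.697) = -11.57
GC term: 0.41 × 65.909 = 27.023; length term: −600/44 = −13.636
Tm = 81.5 + (-11.57) + 27.023 − 13.636 = 83.317 → 83.3°C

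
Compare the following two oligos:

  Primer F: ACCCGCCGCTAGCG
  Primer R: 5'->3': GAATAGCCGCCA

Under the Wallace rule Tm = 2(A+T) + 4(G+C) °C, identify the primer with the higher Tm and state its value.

Primer F: A+T=3, G+C=11 → Tm = 2(3)+4(11) = 50°C
Primer R: A+T=5, G+C=7 → Tm = 2(5)+4(7) = 38°C
50°C vs 38°C → primer F is higher.

Primer F, 50°C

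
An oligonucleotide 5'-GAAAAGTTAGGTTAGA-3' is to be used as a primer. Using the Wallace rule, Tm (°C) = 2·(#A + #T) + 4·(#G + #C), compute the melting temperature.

G=5, T=4, A=7, C=0
AT pairs contribute 11, GC pairs contribute 5.
Tm = 2×11 + 4×5 = 42°C

42°C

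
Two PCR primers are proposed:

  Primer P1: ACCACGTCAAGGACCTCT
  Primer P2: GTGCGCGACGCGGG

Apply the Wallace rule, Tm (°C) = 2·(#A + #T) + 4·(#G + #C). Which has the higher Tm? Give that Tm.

Primer P1, 56°C

Primer P1: A+T=8, G+C=10 → Tm = 2(8)+4(10) = 56°C
Primer P2: A+T=2, G+C=12 → Tm = 2(2)+4(12) = 52°C
56°C vs 52°C → primer P1 is higher.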